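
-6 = -6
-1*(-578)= 578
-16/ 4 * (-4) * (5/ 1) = 80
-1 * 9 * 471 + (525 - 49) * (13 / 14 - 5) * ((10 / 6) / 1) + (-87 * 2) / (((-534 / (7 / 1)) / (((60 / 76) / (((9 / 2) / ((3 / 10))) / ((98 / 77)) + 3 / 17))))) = -11985703401 / 1604759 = -7468.85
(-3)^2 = 9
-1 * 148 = -148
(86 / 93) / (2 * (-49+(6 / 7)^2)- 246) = -2107 / 780456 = -0.00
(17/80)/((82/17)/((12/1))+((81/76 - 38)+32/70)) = -115311/19575796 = -0.01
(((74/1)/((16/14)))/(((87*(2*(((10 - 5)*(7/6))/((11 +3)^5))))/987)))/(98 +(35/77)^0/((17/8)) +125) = 83473377288/550855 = 151534.21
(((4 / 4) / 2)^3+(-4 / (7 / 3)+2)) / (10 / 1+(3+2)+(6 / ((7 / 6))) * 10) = 23 / 3720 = 0.01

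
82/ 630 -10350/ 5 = -652009/ 315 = -2069.87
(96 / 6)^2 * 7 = 1792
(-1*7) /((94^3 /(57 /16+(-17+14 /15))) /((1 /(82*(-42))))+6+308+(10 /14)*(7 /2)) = -42014 /1373056921713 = -0.00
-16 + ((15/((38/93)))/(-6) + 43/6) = -3409/228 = -14.95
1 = 1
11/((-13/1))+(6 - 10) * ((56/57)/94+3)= -12.89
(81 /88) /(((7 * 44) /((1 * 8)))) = 81 /3388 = 0.02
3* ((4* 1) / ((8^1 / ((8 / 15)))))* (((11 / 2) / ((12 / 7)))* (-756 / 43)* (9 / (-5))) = 87318 / 1075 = 81.23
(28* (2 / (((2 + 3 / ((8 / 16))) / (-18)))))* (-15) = 1890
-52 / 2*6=-156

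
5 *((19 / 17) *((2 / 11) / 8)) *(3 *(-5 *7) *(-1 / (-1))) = -9975 / 748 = -13.34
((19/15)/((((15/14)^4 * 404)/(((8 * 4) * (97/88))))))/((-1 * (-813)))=70800688/685900153125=0.00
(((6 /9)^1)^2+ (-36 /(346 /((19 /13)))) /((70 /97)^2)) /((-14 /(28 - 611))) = 4407333667 /694266300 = 6.35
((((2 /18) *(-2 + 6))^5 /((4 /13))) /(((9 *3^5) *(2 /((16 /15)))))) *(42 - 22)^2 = 2129920 /387420489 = 0.01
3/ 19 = 0.16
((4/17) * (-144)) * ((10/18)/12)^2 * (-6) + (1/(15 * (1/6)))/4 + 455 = 2090909/4590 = 455.54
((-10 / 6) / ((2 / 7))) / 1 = -35 / 6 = -5.83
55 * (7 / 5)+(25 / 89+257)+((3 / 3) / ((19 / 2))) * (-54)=555657 / 1691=328.60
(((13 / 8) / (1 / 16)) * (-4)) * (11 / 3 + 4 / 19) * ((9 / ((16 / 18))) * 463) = -35915373 / 19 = -1890282.79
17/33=0.52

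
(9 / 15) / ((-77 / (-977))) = 2931 / 385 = 7.61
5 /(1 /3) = 15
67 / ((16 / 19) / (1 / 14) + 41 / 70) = 89110 / 16459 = 5.41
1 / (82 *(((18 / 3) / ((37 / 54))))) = 37 / 26568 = 0.00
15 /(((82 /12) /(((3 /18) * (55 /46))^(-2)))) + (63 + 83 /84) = 248504987 /2083620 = 119.27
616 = 616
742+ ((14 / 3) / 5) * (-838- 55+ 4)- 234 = -4826 / 15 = -321.73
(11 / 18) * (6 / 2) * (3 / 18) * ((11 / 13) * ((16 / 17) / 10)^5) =991232 / 519135215625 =0.00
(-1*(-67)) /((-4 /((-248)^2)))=-1030192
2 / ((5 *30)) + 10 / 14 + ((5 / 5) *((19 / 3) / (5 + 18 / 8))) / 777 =1231558 / 1689975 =0.73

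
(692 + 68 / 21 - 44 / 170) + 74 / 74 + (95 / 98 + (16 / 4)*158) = 33210427 / 24990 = 1328.95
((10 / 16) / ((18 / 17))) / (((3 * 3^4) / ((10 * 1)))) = 425 / 17496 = 0.02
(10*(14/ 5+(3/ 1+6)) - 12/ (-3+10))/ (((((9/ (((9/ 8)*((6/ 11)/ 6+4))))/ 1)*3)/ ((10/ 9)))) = 925/ 42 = 22.02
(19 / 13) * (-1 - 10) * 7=-1463 / 13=-112.54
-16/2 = -8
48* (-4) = -192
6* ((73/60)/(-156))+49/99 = 0.45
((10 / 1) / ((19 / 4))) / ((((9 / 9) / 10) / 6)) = 2400 / 19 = 126.32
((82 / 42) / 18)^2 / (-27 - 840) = -1681 / 123880428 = -0.00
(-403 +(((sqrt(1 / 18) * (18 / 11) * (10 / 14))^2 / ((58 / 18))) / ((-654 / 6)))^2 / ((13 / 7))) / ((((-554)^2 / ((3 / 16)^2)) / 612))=-0.03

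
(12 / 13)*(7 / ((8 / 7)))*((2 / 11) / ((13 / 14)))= 2058 / 1859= 1.11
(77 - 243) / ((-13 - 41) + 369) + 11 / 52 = -5167 / 16380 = -0.32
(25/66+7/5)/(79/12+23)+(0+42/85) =183968/331925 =0.55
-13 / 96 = -0.14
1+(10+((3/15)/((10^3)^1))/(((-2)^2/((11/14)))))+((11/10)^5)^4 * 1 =12409277464527920064407/700000000000000000000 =17.73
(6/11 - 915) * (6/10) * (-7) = 211239/55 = 3840.71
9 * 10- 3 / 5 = 447 / 5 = 89.40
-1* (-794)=794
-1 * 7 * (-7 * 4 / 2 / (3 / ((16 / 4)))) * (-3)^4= 10584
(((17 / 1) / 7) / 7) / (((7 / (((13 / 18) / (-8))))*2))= -221 / 98784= -0.00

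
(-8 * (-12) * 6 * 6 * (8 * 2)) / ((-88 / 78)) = -539136 / 11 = -49012.36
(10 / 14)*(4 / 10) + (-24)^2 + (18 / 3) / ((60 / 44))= 20324 / 35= 580.69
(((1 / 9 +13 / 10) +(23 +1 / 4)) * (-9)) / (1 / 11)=-48829 / 20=-2441.45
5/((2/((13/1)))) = 65/2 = 32.50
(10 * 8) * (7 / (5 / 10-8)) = -224 / 3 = -74.67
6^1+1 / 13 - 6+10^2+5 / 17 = 22182 / 221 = 100.37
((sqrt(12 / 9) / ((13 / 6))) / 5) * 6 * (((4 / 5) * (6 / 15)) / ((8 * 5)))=24 * sqrt(3) / 8125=0.01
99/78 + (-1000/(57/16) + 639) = 532879/1482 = 359.57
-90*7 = -630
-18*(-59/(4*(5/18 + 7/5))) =23895/151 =158.25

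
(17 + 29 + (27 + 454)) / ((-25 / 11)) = -5797 / 25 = -231.88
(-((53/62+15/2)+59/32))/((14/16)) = -10117/868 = -11.66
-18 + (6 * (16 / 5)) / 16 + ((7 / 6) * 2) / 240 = -12089 / 720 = -16.79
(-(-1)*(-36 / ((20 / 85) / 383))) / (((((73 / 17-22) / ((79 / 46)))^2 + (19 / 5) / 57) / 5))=-7926902081325 / 2877479389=-2754.81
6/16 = 3/8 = 0.38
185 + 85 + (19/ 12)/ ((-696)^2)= 1569507859/ 5812992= 270.00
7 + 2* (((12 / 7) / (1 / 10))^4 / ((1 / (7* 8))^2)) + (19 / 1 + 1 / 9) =238878731515 / 441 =541675128.15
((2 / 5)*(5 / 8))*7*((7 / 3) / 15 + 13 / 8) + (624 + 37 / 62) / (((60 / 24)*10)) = 1254377 / 44640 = 28.10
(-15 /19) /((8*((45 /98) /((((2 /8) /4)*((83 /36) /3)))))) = -0.01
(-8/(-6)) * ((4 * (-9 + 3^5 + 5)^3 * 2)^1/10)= 218430704/15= 14562046.93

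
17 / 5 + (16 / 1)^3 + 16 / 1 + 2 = 20587 / 5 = 4117.40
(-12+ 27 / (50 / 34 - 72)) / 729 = -4949 / 291357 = -0.02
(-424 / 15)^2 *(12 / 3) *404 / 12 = 72629504 / 675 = 107599.27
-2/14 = -1/7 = -0.14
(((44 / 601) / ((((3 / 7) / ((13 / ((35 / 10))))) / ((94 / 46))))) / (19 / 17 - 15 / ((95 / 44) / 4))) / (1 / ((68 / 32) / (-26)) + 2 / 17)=147620044 / 36797309805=0.00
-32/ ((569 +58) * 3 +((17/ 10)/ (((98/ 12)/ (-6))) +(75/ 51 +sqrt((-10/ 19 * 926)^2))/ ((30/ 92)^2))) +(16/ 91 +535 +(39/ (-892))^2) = 13750151487024393635/ 25692919388714032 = 535.17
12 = 12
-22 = -22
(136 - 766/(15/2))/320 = 127/1200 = 0.11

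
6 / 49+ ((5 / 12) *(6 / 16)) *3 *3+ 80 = 127837 / 1568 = 81.53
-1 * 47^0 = -1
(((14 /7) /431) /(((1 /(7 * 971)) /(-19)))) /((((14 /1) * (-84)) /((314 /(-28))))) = -2896493 /506856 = -5.71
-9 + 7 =-2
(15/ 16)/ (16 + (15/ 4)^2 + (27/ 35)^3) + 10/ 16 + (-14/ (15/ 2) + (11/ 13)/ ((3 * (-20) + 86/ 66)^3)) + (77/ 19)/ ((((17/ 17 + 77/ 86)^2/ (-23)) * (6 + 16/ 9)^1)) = -544876091586596956812260201/ 119832157771832779589236440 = -4.55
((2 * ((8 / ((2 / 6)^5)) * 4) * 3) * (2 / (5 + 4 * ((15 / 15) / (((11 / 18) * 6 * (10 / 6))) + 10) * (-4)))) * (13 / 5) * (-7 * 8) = 747242496 / 8669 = 86197.08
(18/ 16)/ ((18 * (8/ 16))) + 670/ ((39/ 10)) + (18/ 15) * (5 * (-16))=23687/ 312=75.92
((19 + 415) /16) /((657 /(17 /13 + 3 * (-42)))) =-351757 /68328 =-5.15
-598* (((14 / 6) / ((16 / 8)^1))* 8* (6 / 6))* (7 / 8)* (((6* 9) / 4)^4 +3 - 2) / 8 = -7786376507 / 384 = -20277022.15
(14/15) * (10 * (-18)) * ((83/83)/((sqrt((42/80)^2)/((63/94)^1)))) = -10080/47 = -214.47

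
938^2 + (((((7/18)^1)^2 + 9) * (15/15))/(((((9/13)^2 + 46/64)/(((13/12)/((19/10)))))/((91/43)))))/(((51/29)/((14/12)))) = 173155557832870718/196801199397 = 879850.11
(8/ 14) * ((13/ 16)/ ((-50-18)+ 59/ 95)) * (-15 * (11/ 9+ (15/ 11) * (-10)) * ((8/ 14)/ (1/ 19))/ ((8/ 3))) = -144192425/ 27601112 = -5.22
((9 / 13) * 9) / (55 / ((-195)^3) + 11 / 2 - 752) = -18480150 / 2214081697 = -0.01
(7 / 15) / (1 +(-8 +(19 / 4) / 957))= -8932 / 133885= -0.07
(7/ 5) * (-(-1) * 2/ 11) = 14/ 55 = 0.25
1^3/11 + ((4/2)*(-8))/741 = 565/8151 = 0.07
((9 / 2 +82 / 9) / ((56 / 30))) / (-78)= -0.09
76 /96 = 19 /24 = 0.79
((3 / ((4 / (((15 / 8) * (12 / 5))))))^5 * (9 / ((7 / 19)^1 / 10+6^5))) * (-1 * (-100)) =306707887125 / 6051622912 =50.68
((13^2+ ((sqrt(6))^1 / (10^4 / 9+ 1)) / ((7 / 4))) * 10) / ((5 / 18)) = 1296 * sqrt(6) / 70063+ 6084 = 6084.05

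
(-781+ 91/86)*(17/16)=-1140275/1376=-828.69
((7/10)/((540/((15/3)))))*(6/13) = 7/2340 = 0.00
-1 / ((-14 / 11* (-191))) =-11 / 2674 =-0.00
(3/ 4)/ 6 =1/ 8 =0.12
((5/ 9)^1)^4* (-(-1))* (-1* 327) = -68125/ 2187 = -31.15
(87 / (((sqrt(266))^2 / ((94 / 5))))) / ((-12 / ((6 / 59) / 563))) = -0.00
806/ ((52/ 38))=589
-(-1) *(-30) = -30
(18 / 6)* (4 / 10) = 6 / 5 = 1.20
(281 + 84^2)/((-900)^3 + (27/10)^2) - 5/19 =-33137630605/125918180559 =-0.26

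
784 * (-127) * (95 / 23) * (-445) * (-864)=-3636780940800 / 23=-158120910469.57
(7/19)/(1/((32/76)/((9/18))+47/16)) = 1.39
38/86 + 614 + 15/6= 53057/86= 616.94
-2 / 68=-1 / 34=-0.03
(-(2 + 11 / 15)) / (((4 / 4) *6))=-0.46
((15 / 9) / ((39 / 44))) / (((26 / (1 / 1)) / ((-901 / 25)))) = -19822 / 7605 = -2.61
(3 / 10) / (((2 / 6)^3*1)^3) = 59049 / 10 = 5904.90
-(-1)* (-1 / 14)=-1 / 14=-0.07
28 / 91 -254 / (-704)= 3059 / 4576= 0.67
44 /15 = 2.93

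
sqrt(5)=2.24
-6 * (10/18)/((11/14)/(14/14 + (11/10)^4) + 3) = -1724870/1717383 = -1.00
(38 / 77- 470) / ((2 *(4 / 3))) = -13557 / 77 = -176.06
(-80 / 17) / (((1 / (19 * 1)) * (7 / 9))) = -13680 / 119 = -114.96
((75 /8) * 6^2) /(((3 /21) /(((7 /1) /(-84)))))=-1575 /8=-196.88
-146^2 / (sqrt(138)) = -1814.54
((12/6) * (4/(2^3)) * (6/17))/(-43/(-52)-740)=-312/653429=-0.00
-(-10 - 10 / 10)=11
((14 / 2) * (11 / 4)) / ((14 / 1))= 11 / 8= 1.38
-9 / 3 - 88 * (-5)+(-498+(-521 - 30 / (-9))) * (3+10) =-12766.67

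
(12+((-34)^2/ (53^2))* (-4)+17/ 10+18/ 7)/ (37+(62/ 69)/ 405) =16072684119/ 40664145802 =0.40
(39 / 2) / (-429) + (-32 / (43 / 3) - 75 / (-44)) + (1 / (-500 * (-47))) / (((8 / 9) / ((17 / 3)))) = -50970877 / 88924000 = -0.57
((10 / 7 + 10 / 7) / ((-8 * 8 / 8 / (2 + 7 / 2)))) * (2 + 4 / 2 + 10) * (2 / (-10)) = 11 / 2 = 5.50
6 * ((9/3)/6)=3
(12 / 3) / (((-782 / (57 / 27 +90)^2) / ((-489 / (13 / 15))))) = 1120202830 / 45747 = 24486.91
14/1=14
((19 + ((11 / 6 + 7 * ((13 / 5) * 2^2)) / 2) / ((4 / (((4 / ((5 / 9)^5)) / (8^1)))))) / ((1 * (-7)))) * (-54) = 206628057 / 250000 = 826.51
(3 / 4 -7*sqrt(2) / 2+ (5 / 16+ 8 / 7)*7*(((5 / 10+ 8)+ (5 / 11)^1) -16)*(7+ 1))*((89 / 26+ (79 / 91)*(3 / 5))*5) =-11319706 / 1001 -3589*sqrt(2) / 52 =-11406.01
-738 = -738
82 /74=41 /37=1.11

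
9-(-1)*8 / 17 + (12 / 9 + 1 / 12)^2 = 11.48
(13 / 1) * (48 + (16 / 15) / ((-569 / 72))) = 1770288 / 2845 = 622.25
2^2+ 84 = 88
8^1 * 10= 80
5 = 5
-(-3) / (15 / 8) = 8 / 5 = 1.60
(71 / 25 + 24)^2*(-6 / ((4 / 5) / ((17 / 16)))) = -22962291 / 4000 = -5740.57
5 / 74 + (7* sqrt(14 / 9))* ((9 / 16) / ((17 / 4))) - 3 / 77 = 163 / 5698 + 21* sqrt(14) / 68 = 1.18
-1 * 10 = -10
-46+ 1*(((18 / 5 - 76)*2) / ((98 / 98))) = -954 / 5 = -190.80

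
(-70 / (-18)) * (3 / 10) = 7 / 6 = 1.17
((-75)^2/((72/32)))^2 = 6250000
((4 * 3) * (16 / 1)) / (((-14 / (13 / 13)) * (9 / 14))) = -64 / 3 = -21.33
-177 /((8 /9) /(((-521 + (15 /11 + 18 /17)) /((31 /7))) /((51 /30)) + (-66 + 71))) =10028627955 /788392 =12720.36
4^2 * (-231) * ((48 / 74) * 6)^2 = -76640256 / 1369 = -55982.66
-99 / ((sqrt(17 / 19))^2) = -1881 / 17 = -110.65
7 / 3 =2.33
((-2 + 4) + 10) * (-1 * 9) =-108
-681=-681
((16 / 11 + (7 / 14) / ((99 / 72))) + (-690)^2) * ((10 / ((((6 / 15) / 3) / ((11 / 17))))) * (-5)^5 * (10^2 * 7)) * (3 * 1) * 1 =-2577645000000000 / 17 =-151626176470588.24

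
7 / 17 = 0.41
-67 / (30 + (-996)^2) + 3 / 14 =743800 / 3472161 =0.21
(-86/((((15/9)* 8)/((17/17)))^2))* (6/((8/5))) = -1161/640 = -1.81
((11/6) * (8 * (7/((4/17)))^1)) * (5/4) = 6545/12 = 545.42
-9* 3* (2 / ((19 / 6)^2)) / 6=-0.90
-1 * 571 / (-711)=571 / 711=0.80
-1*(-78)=78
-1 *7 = -7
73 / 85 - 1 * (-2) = 243 / 85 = 2.86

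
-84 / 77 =-12 / 11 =-1.09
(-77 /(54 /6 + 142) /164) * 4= -77 /6191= -0.01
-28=-28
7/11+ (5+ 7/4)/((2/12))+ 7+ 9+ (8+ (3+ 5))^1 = 1609/22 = 73.14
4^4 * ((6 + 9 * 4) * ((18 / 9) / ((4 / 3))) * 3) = 48384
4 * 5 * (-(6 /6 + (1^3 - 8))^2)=-720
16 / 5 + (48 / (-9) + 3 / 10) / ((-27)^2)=69833 / 21870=3.19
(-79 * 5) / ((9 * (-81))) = 395 / 729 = 0.54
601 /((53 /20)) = 12020 /53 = 226.79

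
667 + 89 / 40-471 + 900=43929 / 40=1098.22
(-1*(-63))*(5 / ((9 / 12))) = 420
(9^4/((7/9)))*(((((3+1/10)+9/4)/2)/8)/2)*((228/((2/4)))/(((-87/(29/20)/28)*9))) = -13338513/400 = -33346.28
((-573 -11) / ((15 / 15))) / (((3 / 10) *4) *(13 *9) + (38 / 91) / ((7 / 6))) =-930020 / 224157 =-4.15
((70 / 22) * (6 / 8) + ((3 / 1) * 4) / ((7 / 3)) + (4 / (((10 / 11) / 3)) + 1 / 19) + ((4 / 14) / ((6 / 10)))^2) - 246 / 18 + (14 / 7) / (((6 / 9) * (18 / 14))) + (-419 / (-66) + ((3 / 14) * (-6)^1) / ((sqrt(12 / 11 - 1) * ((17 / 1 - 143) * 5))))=sqrt(11) / 490 + 29537881 / 1843380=16.03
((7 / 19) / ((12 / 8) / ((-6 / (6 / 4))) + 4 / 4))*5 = 56 / 19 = 2.95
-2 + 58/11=36/11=3.27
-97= -97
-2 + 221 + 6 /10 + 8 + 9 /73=83119 /365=227.72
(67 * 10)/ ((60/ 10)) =335/ 3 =111.67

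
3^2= 9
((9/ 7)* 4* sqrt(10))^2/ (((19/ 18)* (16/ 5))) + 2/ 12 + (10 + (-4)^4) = 344.47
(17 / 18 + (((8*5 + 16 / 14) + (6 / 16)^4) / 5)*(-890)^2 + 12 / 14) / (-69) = -420681851899 / 4451328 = -94507.04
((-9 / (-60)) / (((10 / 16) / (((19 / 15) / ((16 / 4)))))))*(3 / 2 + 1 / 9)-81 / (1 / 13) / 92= -292988 / 25875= -11.32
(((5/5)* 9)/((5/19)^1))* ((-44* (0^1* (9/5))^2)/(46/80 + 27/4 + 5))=0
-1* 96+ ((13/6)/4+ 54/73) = -94.72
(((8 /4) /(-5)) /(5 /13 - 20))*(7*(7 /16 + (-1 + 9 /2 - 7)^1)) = -4459 /10200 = -0.44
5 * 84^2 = 35280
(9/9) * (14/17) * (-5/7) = -10/17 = -0.59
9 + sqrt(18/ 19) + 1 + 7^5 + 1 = 3 * sqrt(38)/ 19 + 16818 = 16818.97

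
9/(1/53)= 477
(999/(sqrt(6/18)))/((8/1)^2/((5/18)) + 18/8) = 2220 * sqrt(3)/517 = 7.44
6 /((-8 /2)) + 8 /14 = -13 /14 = -0.93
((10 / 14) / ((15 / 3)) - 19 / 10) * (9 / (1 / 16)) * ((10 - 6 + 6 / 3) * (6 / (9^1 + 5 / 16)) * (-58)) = 295861248 / 5215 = 56732.74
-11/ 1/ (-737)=1/ 67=0.01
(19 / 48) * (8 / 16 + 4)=1.78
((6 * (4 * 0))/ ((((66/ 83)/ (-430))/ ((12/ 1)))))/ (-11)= 0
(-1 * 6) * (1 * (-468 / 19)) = 2808 / 19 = 147.79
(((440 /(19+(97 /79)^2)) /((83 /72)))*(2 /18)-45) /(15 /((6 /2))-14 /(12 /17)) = 684100290 /236361839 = 2.89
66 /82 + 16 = 689 /41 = 16.80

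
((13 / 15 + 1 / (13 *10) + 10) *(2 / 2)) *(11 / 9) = 46651 / 3510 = 13.29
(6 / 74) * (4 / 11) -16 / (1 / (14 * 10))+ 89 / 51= -46458845 / 20757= -2238.23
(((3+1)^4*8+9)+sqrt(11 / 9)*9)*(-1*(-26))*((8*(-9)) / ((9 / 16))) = -6845696 -9984*sqrt(11) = -6878809.18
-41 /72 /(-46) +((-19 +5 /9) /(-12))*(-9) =-45775 /3312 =-13.82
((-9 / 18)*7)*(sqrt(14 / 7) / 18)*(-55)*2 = 385*sqrt(2) / 18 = 30.25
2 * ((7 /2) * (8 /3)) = 56 /3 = 18.67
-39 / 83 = -0.47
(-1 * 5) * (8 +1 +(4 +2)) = -75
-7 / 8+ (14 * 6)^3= 4741625 / 8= 592703.12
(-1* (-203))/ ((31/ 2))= 406/ 31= 13.10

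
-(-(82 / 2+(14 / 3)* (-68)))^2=-687241 / 9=-76360.11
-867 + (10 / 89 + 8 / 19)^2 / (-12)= -7437713482 / 8578443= -867.02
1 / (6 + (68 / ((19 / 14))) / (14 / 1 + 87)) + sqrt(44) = 1919 / 12466 + 2*sqrt(11) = 6.79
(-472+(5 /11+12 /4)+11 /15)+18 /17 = -1309243 /2805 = -466.75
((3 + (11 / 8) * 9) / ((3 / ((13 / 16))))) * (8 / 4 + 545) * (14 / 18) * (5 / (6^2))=10204285 / 41472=246.05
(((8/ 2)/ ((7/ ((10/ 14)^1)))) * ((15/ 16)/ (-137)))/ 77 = -75/ 2067604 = -0.00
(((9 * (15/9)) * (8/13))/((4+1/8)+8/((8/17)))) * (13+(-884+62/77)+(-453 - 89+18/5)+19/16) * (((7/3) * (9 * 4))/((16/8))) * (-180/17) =273485.21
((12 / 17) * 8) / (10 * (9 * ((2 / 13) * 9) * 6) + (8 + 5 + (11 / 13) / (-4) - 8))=1664 / 221731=0.01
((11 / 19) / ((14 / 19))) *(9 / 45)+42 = 2951 / 70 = 42.16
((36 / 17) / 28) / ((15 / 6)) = 18 / 595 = 0.03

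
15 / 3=5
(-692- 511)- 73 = -1276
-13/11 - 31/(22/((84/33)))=-577/121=-4.77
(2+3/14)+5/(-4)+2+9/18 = 97/28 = 3.46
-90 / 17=-5.29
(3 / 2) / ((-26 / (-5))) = 15 / 52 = 0.29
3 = 3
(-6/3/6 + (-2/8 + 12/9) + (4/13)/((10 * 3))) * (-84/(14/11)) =-6523/130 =-50.18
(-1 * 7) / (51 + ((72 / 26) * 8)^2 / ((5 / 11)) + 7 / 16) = -13520 / 2184797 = -0.01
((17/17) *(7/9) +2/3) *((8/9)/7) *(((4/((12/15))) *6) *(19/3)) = 19760/567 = 34.85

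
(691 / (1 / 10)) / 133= 51.95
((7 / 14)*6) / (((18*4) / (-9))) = -3 / 8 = -0.38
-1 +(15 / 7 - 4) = -20 / 7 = -2.86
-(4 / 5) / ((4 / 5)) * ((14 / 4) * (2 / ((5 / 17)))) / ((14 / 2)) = -17 / 5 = -3.40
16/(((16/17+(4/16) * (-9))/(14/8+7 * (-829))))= 6311760/89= 70918.65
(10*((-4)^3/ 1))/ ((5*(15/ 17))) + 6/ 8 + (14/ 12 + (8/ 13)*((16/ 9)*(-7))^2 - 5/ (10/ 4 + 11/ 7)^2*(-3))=-46.94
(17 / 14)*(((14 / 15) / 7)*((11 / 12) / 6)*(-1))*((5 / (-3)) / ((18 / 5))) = 935 / 81648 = 0.01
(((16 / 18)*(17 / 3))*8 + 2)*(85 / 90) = 9707 / 243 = 39.95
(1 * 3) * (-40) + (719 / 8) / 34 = -31921 / 272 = -117.36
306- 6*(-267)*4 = 6714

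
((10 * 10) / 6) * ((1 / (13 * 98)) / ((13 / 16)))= 400 / 24843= 0.02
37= 37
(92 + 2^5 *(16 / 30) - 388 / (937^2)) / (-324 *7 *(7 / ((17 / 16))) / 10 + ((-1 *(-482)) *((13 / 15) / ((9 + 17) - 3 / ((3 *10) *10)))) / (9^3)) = -5783003612377731 / 79226218301889247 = -0.07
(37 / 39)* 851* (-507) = -409331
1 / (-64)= -0.02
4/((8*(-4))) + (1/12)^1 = -1/24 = -0.04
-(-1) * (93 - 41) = 52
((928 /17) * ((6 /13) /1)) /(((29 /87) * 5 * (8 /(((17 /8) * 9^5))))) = 15411789 /65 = 237104.45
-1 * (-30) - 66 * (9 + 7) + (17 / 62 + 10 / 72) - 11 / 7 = -8024161 / 7812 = -1027.16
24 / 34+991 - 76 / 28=117690 / 119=988.99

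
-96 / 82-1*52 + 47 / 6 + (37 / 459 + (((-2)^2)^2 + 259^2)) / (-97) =-737.06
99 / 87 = 33 / 29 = 1.14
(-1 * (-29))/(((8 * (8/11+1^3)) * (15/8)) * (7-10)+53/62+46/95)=-1878910/4949193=-0.38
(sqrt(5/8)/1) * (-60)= -15 * sqrt(10)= -47.43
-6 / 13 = -0.46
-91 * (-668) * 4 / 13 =18704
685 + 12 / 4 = 688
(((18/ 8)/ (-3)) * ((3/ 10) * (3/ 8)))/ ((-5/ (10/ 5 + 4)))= 81/ 800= 0.10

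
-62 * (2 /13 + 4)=-3348 /13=-257.54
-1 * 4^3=-64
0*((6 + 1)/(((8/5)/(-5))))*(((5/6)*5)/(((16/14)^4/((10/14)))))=0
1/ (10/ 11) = 11/ 10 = 1.10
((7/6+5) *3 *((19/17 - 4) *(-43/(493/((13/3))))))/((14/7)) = 1013467/100572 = 10.08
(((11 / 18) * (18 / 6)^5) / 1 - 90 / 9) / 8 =277 / 16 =17.31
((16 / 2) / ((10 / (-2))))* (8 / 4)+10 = 34 / 5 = 6.80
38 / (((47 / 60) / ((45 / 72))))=1425 / 47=30.32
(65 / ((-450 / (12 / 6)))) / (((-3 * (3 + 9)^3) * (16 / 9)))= 13 / 414720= 0.00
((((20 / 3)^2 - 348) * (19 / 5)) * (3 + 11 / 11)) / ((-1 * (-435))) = -207632 / 19575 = -10.61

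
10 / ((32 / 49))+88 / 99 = 2333 / 144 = 16.20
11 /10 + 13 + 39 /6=103 /5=20.60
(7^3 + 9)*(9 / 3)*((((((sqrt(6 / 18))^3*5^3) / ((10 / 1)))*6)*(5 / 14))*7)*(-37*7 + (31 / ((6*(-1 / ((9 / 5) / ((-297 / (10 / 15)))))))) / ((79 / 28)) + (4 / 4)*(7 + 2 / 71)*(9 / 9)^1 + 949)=2322345465200*sqrt(3) / 151443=26560622.40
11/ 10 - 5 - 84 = -879/ 10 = -87.90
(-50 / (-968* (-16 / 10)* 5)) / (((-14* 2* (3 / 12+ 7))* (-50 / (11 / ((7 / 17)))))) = -17 / 1000384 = -0.00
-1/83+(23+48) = 5892/83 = 70.99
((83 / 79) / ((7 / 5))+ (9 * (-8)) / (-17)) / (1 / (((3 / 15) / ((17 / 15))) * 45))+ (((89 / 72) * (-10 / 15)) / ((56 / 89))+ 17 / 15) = 27213409477 / 690409440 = 39.42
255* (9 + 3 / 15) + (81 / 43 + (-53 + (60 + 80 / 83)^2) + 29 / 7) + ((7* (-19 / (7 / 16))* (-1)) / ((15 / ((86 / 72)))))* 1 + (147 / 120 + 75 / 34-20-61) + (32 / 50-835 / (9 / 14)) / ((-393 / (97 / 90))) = 6694514571058494889 / 1122145496829000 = 5965.82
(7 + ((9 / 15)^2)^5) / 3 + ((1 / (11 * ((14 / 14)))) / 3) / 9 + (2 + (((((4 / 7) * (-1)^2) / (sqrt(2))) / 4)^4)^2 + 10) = 3835933370895941041 / 267522796406250000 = 14.34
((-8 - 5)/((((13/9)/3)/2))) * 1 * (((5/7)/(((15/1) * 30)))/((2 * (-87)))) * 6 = 3/1015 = 0.00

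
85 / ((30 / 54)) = 153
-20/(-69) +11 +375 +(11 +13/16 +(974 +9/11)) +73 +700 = 26060059/12144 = 2145.92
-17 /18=-0.94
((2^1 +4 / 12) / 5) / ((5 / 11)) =1.03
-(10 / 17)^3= -1000 / 4913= -0.20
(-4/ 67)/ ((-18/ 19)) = 0.06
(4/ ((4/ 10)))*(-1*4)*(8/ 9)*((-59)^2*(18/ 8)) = -278480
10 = 10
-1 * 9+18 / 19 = -153 / 19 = -8.05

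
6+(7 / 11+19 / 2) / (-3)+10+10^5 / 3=733611 / 22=33345.95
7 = 7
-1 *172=-172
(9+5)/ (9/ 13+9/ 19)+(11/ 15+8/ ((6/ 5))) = 13973/ 720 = 19.41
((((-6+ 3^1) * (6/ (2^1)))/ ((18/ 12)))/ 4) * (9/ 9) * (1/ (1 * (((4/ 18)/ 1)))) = -27/ 4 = -6.75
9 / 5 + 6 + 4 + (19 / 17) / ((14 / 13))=15277 / 1190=12.84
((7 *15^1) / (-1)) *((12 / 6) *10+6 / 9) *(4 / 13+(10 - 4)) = -177940 / 13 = -13687.69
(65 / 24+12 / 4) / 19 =137 / 456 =0.30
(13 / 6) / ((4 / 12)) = 13 / 2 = 6.50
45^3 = 91125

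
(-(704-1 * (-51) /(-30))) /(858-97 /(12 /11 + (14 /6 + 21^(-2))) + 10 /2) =-58368153 /69371195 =-0.84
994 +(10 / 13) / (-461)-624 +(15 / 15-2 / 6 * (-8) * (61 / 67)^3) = 2017025423641 / 5407417977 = 373.01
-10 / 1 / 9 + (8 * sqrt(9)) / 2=10.89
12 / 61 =0.20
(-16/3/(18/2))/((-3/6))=32/27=1.19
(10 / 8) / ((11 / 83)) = 415 / 44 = 9.43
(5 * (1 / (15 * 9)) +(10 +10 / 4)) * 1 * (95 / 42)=64315 / 2268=28.36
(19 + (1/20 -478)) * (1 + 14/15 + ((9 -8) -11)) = 1110659/300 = 3702.20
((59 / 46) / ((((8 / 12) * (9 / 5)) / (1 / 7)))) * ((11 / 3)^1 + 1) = 295 / 414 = 0.71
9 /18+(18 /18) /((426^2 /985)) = 91723 /181476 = 0.51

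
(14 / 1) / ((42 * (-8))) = -1 / 24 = -0.04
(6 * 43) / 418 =129 / 209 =0.62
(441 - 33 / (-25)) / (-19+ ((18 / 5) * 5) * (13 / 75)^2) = -276450 / 11537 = -23.96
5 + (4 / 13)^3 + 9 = 30822 / 2197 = 14.03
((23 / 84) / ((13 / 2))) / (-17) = -23 / 9282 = -0.00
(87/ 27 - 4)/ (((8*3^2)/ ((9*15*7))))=-245/ 24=-10.21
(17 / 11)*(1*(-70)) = -1190 / 11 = -108.18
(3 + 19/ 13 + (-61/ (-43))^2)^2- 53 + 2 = -5250617594/ 577777369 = -9.09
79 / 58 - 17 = -907 / 58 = -15.64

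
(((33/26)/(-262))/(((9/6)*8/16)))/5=-11/8515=-0.00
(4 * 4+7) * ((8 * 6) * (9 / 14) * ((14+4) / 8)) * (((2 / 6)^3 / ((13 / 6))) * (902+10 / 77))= 172548576 / 7007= 24625.17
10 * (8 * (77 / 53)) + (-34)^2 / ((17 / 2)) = 13368 / 53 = 252.23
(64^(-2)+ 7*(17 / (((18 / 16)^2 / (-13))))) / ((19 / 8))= -405536687 / 787968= -514.66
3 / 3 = 1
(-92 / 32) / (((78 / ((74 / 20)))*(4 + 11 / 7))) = -5957 / 243360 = -0.02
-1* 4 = -4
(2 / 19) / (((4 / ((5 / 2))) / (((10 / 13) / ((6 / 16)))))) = 100 / 741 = 0.13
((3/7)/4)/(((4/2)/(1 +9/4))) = 39/224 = 0.17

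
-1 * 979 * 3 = -2937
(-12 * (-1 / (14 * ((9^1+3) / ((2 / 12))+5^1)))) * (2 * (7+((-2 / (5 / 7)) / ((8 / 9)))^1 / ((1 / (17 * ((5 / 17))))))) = -0.19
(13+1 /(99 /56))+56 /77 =1415 /99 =14.29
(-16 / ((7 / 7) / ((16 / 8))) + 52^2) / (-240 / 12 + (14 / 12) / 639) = -10244448 / 76673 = -133.61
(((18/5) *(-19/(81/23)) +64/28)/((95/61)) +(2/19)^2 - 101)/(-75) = 1.49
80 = 80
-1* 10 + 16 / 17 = -154 / 17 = -9.06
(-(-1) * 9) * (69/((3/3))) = 621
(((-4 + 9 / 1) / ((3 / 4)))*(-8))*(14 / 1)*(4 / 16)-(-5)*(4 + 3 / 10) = -165.17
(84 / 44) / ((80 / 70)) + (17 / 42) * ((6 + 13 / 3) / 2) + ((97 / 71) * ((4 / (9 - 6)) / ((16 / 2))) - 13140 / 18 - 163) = -349935899 / 393624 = -889.01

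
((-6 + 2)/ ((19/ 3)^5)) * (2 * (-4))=7776/ 2476099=0.00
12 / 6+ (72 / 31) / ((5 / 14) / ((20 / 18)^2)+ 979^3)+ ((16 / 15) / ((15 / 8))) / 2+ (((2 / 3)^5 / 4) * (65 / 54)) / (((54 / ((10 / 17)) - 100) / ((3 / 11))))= 458525082399548709362 / 200832102231254636175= 2.28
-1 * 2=-2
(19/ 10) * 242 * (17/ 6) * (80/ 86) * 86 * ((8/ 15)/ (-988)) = -32912/ 585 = -56.26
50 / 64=25 / 32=0.78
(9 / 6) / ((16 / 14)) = 21 / 16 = 1.31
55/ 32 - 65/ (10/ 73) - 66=-17241/ 32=-538.78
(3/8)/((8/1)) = 3/64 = 0.05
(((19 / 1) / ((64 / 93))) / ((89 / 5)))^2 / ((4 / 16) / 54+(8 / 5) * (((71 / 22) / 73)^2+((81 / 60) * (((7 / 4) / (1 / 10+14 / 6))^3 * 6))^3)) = 75065086187789528603325477375 / 1365667078756274719093373562808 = 0.05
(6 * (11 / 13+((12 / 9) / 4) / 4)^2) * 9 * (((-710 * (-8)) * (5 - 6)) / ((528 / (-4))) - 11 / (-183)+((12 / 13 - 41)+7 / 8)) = 17115674575 / 94347968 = 181.41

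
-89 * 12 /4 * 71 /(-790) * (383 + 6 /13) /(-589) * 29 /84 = -182701247 /33874568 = -5.39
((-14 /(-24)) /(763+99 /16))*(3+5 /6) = 322 /110763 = 0.00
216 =216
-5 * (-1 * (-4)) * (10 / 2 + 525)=-10600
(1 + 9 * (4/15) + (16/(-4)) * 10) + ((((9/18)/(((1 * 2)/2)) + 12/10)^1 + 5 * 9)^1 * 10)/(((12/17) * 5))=5743/60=95.72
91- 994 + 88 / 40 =-4504 / 5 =-900.80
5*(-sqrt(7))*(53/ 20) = -53*sqrt(7)/ 4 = -35.06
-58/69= -0.84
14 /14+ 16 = 17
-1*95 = -95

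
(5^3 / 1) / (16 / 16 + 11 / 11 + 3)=25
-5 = -5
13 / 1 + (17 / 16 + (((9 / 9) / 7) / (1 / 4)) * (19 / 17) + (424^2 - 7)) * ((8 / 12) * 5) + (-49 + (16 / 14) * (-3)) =1711304467 / 2856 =599196.24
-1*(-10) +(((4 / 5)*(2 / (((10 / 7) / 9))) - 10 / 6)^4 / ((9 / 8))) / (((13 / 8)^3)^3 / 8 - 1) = 1388921394730079442482 / 2714032130164453125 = 511.76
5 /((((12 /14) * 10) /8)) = 14 /3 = 4.67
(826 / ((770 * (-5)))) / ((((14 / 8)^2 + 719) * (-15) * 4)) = 236 / 47656125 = 0.00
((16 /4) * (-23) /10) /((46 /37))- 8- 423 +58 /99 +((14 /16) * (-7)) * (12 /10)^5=-140163922 /309375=-453.06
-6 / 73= -0.08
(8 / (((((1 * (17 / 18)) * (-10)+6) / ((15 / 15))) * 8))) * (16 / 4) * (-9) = 324 / 31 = 10.45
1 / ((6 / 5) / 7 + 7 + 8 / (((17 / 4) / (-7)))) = -595 / 3573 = -0.17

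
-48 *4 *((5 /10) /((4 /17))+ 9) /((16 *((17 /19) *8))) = -5073 /272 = -18.65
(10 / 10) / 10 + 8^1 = 81 / 10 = 8.10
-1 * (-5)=5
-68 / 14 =-34 / 7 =-4.86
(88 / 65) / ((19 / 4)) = 352 / 1235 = 0.29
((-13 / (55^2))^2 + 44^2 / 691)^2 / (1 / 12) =3766163703698132578092 / 39981364397953515625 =94.20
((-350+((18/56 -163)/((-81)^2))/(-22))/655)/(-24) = 282909409/12706714944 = 0.02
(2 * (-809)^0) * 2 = 4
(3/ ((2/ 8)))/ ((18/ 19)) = 38/ 3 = 12.67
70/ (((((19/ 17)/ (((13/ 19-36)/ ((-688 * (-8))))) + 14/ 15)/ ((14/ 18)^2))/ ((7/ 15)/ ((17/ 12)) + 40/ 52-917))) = 388218628105/ 1734201027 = 223.86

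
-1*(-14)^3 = 2744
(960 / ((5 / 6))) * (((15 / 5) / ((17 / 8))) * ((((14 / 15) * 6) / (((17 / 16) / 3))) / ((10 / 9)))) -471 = 163812129 / 7225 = 22672.96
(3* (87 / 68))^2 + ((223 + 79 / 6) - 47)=203.90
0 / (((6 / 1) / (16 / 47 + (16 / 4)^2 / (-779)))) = 0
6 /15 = 2 /5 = 0.40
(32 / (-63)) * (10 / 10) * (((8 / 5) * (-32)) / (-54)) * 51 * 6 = -147.37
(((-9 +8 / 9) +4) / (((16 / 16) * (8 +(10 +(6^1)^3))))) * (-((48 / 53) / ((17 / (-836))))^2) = 34.85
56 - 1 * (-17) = 73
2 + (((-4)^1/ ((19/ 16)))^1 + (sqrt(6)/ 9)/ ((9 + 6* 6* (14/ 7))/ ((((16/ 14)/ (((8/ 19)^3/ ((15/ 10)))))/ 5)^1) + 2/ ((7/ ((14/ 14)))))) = -26/ 19 + 48013* sqrt(6)/ 7743942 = -1.35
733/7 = 104.71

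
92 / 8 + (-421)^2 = 354505 / 2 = 177252.50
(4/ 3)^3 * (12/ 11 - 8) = -4864/ 297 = -16.38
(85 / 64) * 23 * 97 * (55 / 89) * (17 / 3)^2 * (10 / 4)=15071241625 / 102528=146996.35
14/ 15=0.93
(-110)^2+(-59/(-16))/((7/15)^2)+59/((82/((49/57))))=22201873747/1832208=12117.55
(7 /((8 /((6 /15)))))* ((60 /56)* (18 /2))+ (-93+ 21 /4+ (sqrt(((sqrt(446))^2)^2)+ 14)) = 3005 /8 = 375.62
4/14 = 2/7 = 0.29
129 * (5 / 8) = 645 / 8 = 80.62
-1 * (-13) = 13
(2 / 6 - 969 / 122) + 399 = 143249 / 366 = 391.39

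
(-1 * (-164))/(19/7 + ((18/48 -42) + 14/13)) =-4.33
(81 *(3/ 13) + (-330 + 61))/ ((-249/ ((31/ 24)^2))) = 1563547/ 932256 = 1.68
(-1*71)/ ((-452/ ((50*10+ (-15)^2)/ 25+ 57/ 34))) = 74053/ 15368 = 4.82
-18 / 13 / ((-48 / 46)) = 69 / 52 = 1.33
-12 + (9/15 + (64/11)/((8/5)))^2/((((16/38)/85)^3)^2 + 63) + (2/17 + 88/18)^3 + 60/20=56570221095486224776625583071122/484434842976674190194280061023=116.78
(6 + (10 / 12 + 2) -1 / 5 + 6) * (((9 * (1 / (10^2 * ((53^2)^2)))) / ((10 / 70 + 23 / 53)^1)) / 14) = 1317 / 63719356000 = 0.00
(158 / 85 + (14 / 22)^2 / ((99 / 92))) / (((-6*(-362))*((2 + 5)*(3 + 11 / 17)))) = 1137931 / 28229950980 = 0.00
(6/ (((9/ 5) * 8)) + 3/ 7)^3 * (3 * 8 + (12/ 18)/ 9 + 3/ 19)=4449191641/ 304057152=14.63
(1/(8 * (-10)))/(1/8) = -1/10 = -0.10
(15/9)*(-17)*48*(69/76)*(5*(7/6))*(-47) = 6431950/19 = 338523.68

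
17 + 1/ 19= 324/ 19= 17.05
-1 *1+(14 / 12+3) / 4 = 1 / 24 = 0.04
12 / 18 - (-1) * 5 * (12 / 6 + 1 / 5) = 35 / 3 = 11.67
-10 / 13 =-0.77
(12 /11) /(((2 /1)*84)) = 1 /154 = 0.01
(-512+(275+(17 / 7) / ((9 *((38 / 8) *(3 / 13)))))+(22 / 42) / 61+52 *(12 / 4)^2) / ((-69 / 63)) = -50656586 / 239913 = -211.15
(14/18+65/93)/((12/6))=206/279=0.74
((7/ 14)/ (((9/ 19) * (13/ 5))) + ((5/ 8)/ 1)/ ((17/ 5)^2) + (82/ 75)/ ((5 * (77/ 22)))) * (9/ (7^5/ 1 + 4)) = 123676927/ 442112489000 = 0.00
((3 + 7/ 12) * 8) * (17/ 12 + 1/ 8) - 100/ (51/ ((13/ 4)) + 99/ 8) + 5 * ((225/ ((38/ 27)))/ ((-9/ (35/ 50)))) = -3583802/ 166383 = -21.54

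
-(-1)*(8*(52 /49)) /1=416 /49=8.49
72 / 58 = 36 / 29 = 1.24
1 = 1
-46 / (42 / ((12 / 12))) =-23 / 21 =-1.10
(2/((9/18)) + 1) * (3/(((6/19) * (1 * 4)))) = 95/8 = 11.88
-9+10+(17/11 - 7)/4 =-4/11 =-0.36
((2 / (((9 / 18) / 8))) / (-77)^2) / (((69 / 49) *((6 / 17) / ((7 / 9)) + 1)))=3808 / 1444377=0.00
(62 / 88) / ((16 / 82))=1271 / 352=3.61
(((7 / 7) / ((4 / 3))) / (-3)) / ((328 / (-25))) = 25 / 1312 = 0.02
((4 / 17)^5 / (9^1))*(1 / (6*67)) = 512 / 2568521313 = 0.00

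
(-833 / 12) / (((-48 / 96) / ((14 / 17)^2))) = 4802 / 51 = 94.16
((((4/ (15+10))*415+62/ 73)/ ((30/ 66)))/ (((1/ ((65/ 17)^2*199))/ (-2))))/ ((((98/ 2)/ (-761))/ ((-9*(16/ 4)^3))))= -7700759300.12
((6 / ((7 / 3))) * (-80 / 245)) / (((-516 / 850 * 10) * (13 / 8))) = 16320 / 191737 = 0.09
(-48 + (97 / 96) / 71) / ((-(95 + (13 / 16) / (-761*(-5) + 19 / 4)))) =0.51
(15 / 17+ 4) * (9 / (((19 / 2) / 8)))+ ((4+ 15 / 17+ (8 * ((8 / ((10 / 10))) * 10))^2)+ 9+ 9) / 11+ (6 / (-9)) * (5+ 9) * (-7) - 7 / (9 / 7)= 1193872034 / 31977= 37335.34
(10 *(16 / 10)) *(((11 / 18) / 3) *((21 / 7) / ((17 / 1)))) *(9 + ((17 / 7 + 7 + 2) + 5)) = 15664 / 1071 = 14.63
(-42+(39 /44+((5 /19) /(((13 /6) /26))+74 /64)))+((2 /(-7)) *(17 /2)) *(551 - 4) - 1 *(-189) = -55066293 /46816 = -1176.23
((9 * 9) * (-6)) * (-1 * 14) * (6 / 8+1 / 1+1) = 18711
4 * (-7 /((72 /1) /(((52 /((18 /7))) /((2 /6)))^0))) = -7 /18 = -0.39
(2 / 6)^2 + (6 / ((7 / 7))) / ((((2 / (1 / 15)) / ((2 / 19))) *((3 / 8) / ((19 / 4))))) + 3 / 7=0.81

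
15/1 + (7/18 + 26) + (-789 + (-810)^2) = 11796343/18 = 655352.39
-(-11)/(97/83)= 913/97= 9.41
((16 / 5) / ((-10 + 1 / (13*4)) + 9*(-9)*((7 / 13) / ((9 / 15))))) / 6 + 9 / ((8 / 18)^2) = 47002909 / 1031760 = 45.56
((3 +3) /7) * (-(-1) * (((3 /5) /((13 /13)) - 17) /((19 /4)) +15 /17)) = -3558 /1615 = -2.20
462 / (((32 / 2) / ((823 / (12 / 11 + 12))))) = 697081 / 384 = 1815.32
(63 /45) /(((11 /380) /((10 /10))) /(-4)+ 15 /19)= 2128 /1189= 1.79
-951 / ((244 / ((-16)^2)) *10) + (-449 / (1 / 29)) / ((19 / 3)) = -12492423 / 5795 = -2155.72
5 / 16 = 0.31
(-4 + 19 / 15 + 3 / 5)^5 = -33554432 / 759375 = -44.19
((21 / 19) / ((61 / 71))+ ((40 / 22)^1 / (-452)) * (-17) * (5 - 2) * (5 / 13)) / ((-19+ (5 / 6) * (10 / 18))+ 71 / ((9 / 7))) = 1380822876 / 37100724661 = 0.04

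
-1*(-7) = 7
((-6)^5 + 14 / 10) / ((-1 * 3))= 38873 / 15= 2591.53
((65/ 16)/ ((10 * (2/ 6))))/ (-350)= -39/ 11200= -0.00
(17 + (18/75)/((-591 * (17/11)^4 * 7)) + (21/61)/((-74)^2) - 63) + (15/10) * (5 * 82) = 547274914066277723/961818740563100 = 569.00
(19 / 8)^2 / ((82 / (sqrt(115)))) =361 * sqrt(115) / 5248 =0.74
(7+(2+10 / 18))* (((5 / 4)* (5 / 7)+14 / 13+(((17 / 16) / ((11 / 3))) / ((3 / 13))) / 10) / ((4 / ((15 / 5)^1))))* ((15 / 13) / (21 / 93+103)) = 0.17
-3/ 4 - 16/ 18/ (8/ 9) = -1.75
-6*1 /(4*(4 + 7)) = -3 /22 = -0.14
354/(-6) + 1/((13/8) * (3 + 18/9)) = -3827/65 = -58.88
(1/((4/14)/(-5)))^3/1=-42875/8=-5359.38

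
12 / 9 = 4 / 3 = 1.33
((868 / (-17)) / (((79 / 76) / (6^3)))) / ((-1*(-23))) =-14249088 / 30889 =-461.30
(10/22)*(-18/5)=-18/11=-1.64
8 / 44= 2 / 11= 0.18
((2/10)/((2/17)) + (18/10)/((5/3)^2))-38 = -8913/250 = -35.65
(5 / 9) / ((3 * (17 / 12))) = 20 / 153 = 0.13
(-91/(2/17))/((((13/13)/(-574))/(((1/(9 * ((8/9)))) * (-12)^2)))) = 7991802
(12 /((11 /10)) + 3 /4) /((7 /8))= 1026 /77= 13.32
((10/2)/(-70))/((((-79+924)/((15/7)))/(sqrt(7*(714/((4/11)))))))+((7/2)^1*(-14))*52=-2548 - 3*sqrt(1122)/4732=-2548.02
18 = 18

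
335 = 335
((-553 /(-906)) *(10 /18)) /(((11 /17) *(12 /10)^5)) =146890625 /697460544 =0.21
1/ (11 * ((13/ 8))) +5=723/ 143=5.06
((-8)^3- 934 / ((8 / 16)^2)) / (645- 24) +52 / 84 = -3005 / 483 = -6.22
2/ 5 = 0.40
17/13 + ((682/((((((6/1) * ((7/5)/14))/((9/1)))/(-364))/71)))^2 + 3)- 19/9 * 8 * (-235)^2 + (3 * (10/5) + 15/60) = 32712714640589125741/468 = 69898962907241721.67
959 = 959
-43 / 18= -2.39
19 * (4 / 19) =4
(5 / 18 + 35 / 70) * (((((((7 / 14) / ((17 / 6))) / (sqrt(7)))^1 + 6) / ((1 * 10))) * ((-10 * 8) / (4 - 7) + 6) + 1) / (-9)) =-721 / 405 - 49 * sqrt(7) / 6885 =-1.80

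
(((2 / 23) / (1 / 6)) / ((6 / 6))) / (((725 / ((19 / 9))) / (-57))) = -1444 / 16675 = -0.09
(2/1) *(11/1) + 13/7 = 167/7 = 23.86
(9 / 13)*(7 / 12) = 21 / 52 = 0.40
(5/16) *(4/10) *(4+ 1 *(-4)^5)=-255/2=-127.50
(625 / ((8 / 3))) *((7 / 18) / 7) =625 / 48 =13.02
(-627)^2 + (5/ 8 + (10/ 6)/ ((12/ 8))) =28305413/ 72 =393130.74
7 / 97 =0.07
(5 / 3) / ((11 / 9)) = 15 / 11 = 1.36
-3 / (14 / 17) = -51 / 14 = -3.64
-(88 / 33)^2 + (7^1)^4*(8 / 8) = 21545 / 9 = 2393.89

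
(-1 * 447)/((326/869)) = -388443/326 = -1191.54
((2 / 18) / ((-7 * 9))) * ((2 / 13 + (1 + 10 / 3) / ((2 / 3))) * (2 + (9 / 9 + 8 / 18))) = -5363 / 132678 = -0.04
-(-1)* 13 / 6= 13 / 6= 2.17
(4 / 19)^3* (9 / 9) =0.01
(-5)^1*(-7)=35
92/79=1.16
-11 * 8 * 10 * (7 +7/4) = -7700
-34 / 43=-0.79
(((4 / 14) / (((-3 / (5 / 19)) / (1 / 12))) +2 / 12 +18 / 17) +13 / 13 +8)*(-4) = -832144 / 20349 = -40.89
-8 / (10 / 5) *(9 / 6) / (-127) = 6 / 127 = 0.05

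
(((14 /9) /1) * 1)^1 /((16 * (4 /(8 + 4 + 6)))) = 0.44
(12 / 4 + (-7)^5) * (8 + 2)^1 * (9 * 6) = -9074160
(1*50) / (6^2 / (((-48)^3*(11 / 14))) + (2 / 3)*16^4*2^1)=281600 / 492131667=0.00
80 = 80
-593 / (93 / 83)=-529.24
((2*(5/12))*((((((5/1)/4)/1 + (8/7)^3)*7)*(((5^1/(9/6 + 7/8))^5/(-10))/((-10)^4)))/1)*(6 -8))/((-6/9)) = -2408320/121328851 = -0.02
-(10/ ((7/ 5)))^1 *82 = -585.71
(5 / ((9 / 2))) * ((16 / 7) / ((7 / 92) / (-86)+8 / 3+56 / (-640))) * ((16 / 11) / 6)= 101273600 / 424102833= 0.24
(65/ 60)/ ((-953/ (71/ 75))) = -923/ 857700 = -0.00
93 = 93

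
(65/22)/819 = 5/1386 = 0.00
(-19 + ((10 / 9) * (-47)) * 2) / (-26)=4.75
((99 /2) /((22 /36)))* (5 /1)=405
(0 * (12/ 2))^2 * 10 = 0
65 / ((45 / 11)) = 15.89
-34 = -34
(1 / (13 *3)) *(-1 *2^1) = -2 / 39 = -0.05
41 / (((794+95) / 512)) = 20992 / 889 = 23.61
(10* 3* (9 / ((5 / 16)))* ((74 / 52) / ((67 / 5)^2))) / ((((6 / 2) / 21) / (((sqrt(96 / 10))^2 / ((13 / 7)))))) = 187971840 / 758641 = 247.77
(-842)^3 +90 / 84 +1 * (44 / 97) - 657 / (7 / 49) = -810661203675 / 1358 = -596952285.47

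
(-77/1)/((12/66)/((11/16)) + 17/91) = -847847/4969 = -170.63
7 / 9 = 0.78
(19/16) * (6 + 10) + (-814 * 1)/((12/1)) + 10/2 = -263/6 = -43.83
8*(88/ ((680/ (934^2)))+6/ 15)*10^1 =153535200/ 17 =9031482.35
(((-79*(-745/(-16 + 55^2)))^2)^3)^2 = 1727429645261504194297539162728180067141762188144775390625/550891730124304802867179492479594769460481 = 3135697181135251.34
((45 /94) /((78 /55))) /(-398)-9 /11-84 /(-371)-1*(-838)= 474886271833 /567091096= 837.41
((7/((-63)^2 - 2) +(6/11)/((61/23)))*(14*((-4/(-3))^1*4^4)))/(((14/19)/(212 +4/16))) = 760031465216/2661857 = 285526.78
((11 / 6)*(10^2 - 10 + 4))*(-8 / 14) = -2068 / 21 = -98.48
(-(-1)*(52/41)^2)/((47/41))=2704/1927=1.40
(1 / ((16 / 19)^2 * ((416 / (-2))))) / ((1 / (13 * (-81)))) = 29241 / 4096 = 7.14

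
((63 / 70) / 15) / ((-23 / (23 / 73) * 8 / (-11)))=33 / 29200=0.00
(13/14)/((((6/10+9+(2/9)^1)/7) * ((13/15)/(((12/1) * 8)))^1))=16200/221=73.30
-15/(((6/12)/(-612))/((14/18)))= 14280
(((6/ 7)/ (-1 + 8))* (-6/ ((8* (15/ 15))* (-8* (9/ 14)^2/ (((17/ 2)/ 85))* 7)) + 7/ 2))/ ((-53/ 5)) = -1081/ 26712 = -0.04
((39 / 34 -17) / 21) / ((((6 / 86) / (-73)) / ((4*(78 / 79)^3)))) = 25489031568 / 8381663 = 3041.05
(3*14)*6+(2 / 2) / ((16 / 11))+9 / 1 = 4187 / 16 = 261.69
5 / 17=0.29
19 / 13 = 1.46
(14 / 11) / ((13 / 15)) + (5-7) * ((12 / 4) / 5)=192 / 715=0.27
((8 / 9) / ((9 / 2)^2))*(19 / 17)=608 / 12393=0.05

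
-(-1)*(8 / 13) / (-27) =-8 / 351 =-0.02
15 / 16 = 0.94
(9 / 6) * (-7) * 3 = -63 / 2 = -31.50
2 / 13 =0.15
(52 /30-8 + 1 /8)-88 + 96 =223 /120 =1.86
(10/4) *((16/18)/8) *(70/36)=175/324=0.54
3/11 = 0.27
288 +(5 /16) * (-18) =2259 /8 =282.38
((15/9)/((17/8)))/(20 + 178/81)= 540/15283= 0.04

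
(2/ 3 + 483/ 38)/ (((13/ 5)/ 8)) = 30500/ 741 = 41.16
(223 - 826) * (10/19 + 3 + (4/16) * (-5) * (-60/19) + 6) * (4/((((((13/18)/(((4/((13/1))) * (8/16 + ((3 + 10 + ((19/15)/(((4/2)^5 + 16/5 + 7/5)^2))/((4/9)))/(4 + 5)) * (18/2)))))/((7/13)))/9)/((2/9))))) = -31270849376256/155325703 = -201324.37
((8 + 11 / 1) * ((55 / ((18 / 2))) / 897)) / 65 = 209 / 104949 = 0.00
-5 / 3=-1.67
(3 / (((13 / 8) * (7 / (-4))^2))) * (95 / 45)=2432 / 1911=1.27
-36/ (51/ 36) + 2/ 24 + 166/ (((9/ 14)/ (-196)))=-30989773/ 612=-50636.88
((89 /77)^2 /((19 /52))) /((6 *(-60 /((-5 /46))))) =102973 /93275028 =0.00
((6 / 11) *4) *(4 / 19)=96 / 209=0.46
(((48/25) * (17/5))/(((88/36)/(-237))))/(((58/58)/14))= -12183696/1375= -8860.87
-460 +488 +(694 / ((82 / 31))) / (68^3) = 360978693 / 12891712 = 28.00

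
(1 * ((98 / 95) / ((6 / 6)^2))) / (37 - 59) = -0.05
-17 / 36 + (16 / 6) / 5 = 11 / 180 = 0.06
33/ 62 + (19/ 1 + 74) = 5799/ 62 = 93.53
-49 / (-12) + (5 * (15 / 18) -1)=7.25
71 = 71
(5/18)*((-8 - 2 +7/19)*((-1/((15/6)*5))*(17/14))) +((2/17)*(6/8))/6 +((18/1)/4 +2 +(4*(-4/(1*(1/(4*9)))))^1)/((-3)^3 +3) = 13025407/542640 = 24.00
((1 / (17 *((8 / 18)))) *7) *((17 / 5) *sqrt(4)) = 63 / 10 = 6.30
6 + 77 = 83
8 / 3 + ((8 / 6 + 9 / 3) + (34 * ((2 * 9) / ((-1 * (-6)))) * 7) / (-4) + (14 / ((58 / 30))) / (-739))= -7351253 / 42862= -171.51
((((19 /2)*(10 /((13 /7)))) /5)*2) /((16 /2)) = 2.56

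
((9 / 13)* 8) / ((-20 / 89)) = -1602 / 65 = -24.65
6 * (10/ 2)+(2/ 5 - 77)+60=67/ 5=13.40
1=1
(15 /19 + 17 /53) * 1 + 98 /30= 66113 /15105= 4.38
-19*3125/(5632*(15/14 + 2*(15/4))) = -83125/67584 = -1.23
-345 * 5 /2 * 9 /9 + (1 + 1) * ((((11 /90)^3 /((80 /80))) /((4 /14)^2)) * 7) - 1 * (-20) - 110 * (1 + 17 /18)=-1056.08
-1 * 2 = -2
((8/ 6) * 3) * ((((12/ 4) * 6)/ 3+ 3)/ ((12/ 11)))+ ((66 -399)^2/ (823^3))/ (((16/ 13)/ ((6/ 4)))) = 588662830623/ 17838136544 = 33.00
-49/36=-1.36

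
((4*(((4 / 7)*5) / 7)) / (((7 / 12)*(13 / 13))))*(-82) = -78720 / 343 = -229.50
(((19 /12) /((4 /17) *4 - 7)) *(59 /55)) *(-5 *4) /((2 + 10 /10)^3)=19057 /91773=0.21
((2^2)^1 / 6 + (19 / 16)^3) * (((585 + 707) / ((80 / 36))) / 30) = 9292387 / 204800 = 45.37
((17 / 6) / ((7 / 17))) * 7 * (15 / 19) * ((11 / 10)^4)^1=4231249 / 76000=55.67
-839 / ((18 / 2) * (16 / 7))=-5873 / 144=-40.78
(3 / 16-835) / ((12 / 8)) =-13357 / 24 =-556.54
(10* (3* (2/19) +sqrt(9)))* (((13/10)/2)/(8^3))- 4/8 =-8909/19456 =-0.46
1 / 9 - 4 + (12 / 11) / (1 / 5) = 155 / 99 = 1.57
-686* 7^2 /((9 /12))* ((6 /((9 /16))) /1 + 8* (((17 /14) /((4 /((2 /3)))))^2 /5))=-64935388 /135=-481002.87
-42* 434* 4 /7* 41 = -427056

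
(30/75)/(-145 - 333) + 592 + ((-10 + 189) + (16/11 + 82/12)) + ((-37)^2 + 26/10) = 169640461/78870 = 2150.89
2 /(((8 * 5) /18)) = 9 /10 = 0.90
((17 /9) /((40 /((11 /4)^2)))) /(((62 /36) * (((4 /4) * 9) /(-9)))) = -2057 /9920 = -0.21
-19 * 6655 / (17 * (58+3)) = -126445 / 1037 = -121.93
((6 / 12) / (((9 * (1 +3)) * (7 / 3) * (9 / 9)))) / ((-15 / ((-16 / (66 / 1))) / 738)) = 82 / 1155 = 0.07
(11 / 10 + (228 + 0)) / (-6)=-2291 / 60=-38.18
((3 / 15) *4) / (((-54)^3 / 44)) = -22 / 98415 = -0.00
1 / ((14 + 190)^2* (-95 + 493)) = 1 / 16563168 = 0.00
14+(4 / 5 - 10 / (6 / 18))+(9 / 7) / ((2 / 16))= -172 / 35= -4.91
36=36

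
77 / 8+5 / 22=9.85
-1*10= -10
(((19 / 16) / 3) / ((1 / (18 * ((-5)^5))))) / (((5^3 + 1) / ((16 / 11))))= -257.03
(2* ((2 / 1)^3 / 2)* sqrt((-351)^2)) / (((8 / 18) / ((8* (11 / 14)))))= 277992 / 7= 39713.14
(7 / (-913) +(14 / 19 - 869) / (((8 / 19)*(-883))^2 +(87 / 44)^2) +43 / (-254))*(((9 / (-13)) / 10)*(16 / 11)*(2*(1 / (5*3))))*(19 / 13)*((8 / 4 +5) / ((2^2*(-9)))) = -364001553188946022 / 520610489713189572125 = -0.00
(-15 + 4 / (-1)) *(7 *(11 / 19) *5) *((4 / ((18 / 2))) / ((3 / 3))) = -171.11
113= 113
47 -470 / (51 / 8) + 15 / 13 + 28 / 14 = -23.57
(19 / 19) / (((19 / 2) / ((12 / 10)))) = 0.13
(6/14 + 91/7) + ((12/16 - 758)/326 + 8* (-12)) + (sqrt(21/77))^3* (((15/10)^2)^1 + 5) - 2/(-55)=-42602069/502040 + 87* sqrt(33)/484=-83.83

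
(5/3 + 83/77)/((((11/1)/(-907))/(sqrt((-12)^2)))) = -2300152/847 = -2715.65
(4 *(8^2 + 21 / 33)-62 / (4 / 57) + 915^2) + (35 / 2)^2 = 36823877 / 44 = 836906.30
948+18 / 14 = 6645 / 7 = 949.29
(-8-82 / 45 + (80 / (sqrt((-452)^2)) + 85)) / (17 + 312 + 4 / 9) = 383179 / 1675225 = 0.23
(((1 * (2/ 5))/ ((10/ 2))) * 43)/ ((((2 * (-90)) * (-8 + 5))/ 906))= 6493/ 1125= 5.77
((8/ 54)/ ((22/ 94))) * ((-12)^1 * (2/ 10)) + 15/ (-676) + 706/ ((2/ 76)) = 8976669583/ 334620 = 26826.46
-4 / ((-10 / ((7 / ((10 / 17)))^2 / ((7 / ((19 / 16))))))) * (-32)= -307.50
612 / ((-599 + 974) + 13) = 153 / 97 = 1.58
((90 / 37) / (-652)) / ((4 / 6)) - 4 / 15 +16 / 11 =4706029 / 3980460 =1.18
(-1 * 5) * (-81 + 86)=-25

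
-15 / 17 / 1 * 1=-15 / 17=-0.88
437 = 437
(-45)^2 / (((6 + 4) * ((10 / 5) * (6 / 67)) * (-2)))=-9045 / 16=-565.31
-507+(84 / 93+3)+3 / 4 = -62291 / 124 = -502.35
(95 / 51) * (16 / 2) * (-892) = -677920 / 51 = -13292.55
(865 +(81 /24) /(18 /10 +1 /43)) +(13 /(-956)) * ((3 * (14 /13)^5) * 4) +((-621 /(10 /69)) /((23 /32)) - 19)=-547364771302017 /107032918720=-5113.99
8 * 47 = 376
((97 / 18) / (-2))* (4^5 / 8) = -3104 / 9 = -344.89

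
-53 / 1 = -53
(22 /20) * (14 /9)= 77 /45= 1.71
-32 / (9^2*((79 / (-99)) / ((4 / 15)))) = 1408 / 10665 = 0.13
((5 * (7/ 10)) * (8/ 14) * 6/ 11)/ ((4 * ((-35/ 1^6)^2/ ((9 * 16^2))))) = 6912/ 13475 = 0.51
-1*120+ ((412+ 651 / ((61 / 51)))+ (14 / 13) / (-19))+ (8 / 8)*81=13819784 / 15067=917.22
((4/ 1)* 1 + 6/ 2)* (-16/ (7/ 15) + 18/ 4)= -417/ 2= -208.50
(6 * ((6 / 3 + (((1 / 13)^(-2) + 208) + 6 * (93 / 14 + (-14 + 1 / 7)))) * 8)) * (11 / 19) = 1240800 / 133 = 9329.32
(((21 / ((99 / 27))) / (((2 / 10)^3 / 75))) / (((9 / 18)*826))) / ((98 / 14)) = 84375 / 4543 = 18.57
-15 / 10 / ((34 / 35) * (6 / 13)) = -3.35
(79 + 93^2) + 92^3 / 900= 2158472 / 225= 9593.21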